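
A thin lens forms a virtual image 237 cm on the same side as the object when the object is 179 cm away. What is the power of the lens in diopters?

Virtual image ⇒ d_i = −237 cm.
1/f = 1/d_o + 1/d_i = 1/(179) + 1/(-237) = 0.001367 cm⁻¹.
f = 731.4 cm = 7.314 m, so P = 1/f = +0.137 D.

P = +0.137 D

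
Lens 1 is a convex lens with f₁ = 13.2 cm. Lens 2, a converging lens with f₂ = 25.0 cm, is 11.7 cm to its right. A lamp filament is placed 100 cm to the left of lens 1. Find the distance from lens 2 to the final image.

Lens 1: 1/d_i1 = 1/f₁ − 1/d_o1 = 1/(13.2) − 1/(100) = 0.06576, so d_i1 = 15.21 cm.
The intermediate image is 15.21 cm to the right of lens 1, which lies 3.510 cm to the right of lens 2 — a virtual object — so d_o2 = −3.510 cm.
Lens 2: 1/d_i2 = 1/f₂ − 1/d_o2 = 1/(25.0) − 1/(-3.510) = 0.3249, so d_i2 = 3.08 cm.
The final image is real, 3.08 cm to the right of lens 2 (overall magnification ≈ -0.13).

3.08 cm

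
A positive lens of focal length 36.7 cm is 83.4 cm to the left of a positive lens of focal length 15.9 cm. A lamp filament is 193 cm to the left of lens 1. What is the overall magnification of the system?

m = +0.168

Lens 1: 1/d_i1 = 1/(36.7) − 1/(193) = 0.02207, so d_i1 = 45.32 cm; m₁ = −d_i1/d_o1 = -0.2348.
d_o2 = 83.4 − (45.32) = 38.08 cm.
Lens 2: 1/d_i2 = 1/(15.9) − 1/(38.08) = 0.03663, so d_i2 = 27.30 cm; m₂ = −d_i2/d_o2 = -0.7169.
m = m₁·m₂ = (-0.2348)(-0.7169) = +0.168.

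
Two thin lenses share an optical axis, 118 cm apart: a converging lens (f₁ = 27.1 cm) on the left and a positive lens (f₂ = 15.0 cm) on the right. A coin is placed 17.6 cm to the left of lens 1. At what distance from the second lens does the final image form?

16.5 cm

Lens 1: 1/d_i1 = 1/f₁ − 1/d_o1 = 1/(27.1) − 1/(17.6) = -0.01992, so d_i1 = -50.21 cm.
The intermediate image is 50.21 cm to the left of lens 1 (virtual), which is 118 − (-50.21) = 168.2 cm to the left of lens 2, so d_o2 = +168.2 cm.
Lens 2: 1/d_i2 = 1/f₂ − 1/d_o2 = 1/(15.0) − 1/(168.2) = 0.06072, so d_i2 = 16.5 cm.
The final image is real, 16.5 cm to the right of lens 2 (overall magnification ≈ -0.28).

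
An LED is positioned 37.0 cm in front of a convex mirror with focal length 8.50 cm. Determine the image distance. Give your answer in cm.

6.91 cm

For a convex mirror, f = -8.50 cm.
Mirror equation: 1/v = 1/f − 1/u = 1/(-8.500) − 1/(37.0) = -0.1176 − 0.02703 = -0.1447, so v = -6.91 cm.
The image is virtual, upright and reduced, behind the mirror.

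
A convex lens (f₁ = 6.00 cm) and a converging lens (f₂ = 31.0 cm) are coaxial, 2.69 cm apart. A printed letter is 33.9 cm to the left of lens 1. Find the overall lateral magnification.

Lens 1: 1/d_i1 = 1/(6.00) − 1/(33.9) = 0.1372, so d_i1 = 7.290 cm; m₁ = −d_i1/d_o1 = -0.2150.
d_o2 = 2.69 − (7.290) = -4.600 cm (virtual object).
Lens 2: 1/d_i2 = 1/(31.0) − 1/(-4.600) = 0.2496, so d_i2 = 4.006 cm; m₂ = −d_i2/d_o2 = +0.8708.
m = m₁·m₂ = (-0.2150)(+0.8708) = -0.187.

m = -0.187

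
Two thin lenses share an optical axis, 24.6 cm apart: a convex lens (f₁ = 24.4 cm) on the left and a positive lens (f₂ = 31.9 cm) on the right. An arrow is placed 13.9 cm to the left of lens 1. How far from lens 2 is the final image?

72.6 cm

Lens 1: 1/d_i1 = 1/f₁ − 1/d_o1 = 1/(24.4) − 1/(13.9) = -0.03096, so d_i1 = -32.30 cm.
The intermediate image is 32.30 cm to the left of lens 1 (virtual), which is 24.6 − (-32.30) = 56.90 cm to the left of lens 2, so d_o2 = +56.90 cm.
Lens 2: 1/d_i2 = 1/f₂ − 1/d_o2 = 1/(31.9) − 1/(56.90) = 0.01377, so d_i2 = 72.6 cm.
The final image is real, 72.6 cm to the right of lens 2 (overall magnification ≈ -3.0).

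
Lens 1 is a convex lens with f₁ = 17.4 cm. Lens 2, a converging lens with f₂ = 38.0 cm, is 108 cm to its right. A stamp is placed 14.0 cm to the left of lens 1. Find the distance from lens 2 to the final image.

48.2 cm

Lens 1: 1/d_i1 = 1/f₁ − 1/d_o1 = 1/(17.4) − 1/(14.0) = -0.01396, so d_i1 = -71.65 cm.
The intermediate image is 71.65 cm to the left of lens 1 (virtual), which is 108 − (-71.65) = 179.7 cm to the left of lens 2, so d_o2 = +179.7 cm.
Lens 2: 1/d_i2 = 1/f₂ − 1/d_o2 = 1/(38.0) − 1/(179.7) = 0.02075, so d_i2 = 48.2 cm.
The final image is real, 48.2 cm to the right of lens 2 (overall magnification ≈ -1.4).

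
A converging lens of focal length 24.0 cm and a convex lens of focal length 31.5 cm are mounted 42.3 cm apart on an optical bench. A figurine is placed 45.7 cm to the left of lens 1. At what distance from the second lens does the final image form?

Lens 1: 1/d_i1 = 1/f₁ − 1/d_o1 = 1/(24.0) − 1/(45.7) = 0.01978, so d_i1 = 50.54 cm.
The intermediate image is 50.54 cm to the right of lens 1, which lies 8.240 cm to the right of lens 2 — a virtual object — so d_o2 = −8.240 cm.
Lens 2: 1/d_i2 = 1/f₂ − 1/d_o2 = 1/(31.5) − 1/(-8.240) = 0.1531, so d_i2 = 6.53 cm.
The final image is real, 6.53 cm to the right of lens 2 (overall magnification ≈ -0.88).

6.53 cm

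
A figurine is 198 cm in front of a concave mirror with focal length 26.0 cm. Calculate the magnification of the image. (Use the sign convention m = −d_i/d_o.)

m = -0.151

1/d_i = 1/f − 1/d_o = 1/(26.00) − 1/(198) = 0.03341, so d_i = 29.93 cm.
m = −d_i/d_o = −(29.93)/(198) = -0.151.
The image is real, inverted and reduced, in front of the mirror.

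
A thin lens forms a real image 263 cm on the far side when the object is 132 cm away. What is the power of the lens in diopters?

P = +1.14 D

d_i = +263 cm.
1/f = 1/d_o + 1/d_i = 1/(132) + 1/(263) = 0.01138 cm⁻¹.
f = 87.89 cm = 0.8789 m, so P = 1/f = +1.14 D.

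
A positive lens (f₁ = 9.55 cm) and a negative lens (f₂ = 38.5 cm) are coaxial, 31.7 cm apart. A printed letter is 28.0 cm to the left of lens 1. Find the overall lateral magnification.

m = -0.358

Lens 1: 1/d_i1 = 1/(9.55) − 1/(28.0) = 0.06900, so d_i1 = 14.49 cm; m₁ = −d_i1/d_o1 = -0.5175.
d_o2 = 31.7 − (14.49) = 17.21 cm.
f₂ = −38.5 cm (diverging).
Lens 2: 1/d_i2 = 1/(-38.5) − 1/(17.21) = -0.08408, so d_i2 = -11.89 cm; m₂ = −d_i2/d_o2 = +0.6911.
m = m₁·m₂ = (-0.5175)(+0.6911) = -0.358.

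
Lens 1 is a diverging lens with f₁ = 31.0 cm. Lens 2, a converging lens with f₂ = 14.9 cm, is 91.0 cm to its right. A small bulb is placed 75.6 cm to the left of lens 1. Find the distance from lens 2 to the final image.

Lens 1 is diverging, so f₁ = −31.0 cm.
Lens 1: 1/d_i1 = 1/f₁ − 1/d_o1 = 1/(-31.0) − 1/(75.6) = -0.04549, so d_i1 = -21.98 cm.
The intermediate image is 21.98 cm to the left of lens 1 (virtual), which is 91.0 − (-21.98) = 113.0 cm to the left of lens 2, so d_o2 = +113.0 cm.
Lens 2: 1/d_i2 = 1/f₂ − 1/d_o2 = 1/(14.9) − 1/(113.0) = 0.05826, so d_i2 = 17.2 cm.
The final image is real, 17.2 cm to the right of lens 2 (overall magnification ≈ -0.044).

17.2 cm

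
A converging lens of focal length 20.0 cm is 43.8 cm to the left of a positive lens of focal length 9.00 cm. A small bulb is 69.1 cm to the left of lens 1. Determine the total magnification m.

Lens 1: 1/d_i1 = 1/(20.0) − 1/(69.1) = 0.03553, so d_i1 = 28.15 cm; m₁ = −d_i1/d_o1 = -0.4074.
d_o2 = 43.8 − (28.15) = 15.65 cm.
Lens 2: 1/d_i2 = 1/(9.00) − 1/(15.65) = 0.04721, so d_i2 = 21.18 cm; m₂ = −d_i2/d_o2 = -1.353.
m = m₁·m₂ = (-0.4074)(-1.353) = +0.551.

m = +0.551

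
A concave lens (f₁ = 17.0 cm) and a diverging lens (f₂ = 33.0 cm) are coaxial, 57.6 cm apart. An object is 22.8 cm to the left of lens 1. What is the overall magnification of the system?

m = +0.140

f₁ = −17.0 cm (diverging).
Lens 1: 1/d_i1 = 1/(-17.0) − 1/(22.8) = -0.1027, so d_i1 = -9.739 cm; m₁ = −d_i1/d_o1 = +0.4271.
d_o2 = 57.6 − (-9.739) = 67.34 cm.
f₂ = −33.0 cm (diverging).
Lens 2: 1/d_i2 = 1/(-33.0) − 1/(67.34) = -0.04515, so d_i2 = -22.15 cm; m₂ = −d_i2/d_o2 = +0.3289.
m = m₁·m₂ = (+0.4271)(+0.3289) = +0.140.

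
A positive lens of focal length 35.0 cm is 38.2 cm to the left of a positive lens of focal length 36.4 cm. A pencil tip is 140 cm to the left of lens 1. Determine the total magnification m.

m = -0.270

Lens 1: 1/d_i1 = 1/(35.0) − 1/(140) = 0.02143, so d_i1 = 46.67 cm; m₁ = −d_i1/d_o1 = -0.3334.
d_o2 = 38.2 − (46.67) = -8.470 cm (virtual object).
Lens 2: 1/d_i2 = 1/(36.4) − 1/(-8.470) = 0.1455, so d_i2 = 6.871 cm; m₂ = −d_i2/d_o2 = +0.8112.
m = m₁·m₂ = (-0.3334)(+0.8112) = -0.270.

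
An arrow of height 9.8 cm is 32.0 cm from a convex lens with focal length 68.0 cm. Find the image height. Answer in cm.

18.5 cm

1/d_i = 1/f − 1/d_o = 1/(68.00) − 1/(32.0) = -0.01654, so d_i = -60.44 cm.
m = −d_i/d_o = +1.889.
|h_i| = |m|·h_o = 1.889 × 9.8 = 18.5 cm. The image is virtual, upright and enlarged, on the same side as the object.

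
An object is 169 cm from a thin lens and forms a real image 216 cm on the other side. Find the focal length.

Real image ⇒ d_i = +216 cm.
1/f = 1/d_o + 1/d_i = 1/(169) + 1/(216) = 0.01055, so f = 94.8 cm.
Since f is positive, the thin lens is converging.

f = 94.8 cm (converging)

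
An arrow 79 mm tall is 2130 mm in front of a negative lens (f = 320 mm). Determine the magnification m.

m = +0.131

For a negative lens, f = -320 mm.
1/d_i = 1/f − 1/d_o = 1/(-320.0) − 1/(2130) = -0.003594, so d_i = -278.2 mm.
m = −d_i/d_o = −(-278.2)/(2130) = +0.131.
The image is virtual, upright and reduced, on the same side as the object.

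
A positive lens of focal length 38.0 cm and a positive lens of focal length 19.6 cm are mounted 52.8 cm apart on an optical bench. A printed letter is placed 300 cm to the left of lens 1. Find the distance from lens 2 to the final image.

17.7 cm

Lens 1: 1/d_i1 = 1/f₁ − 1/d_o1 = 1/(38.0) − 1/(300) = 0.02298, so d_i1 = 43.51 cm.
The intermediate image is 43.51 cm to the right of lens 1, which is 52.8 − (43.51) = 9.290 cm to the left of lens 2, so d_o2 = +9.290 cm.
Lens 2: 1/d_i2 = 1/f₂ − 1/d_o2 = 1/(19.6) − 1/(9.290) = -0.05662, so d_i2 = -17.7 cm.
The final image is virtual, 17.7 cm to the left of lens 2 (overall magnification ≈ -0.28).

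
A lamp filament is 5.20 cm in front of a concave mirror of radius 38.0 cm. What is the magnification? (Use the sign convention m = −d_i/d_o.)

m = +1.38

f = R/2 = 38.0/2 = 19.00 cm.
1/d_i = 1/f − 1/d_o = 1/(19.00) − 1/(5.20) = -0.1397, so d_i = -7.159 cm.
m = −d_i/d_o = −(-7.159)/(5.20) = +1.38.
The image is virtual, upright and enlarged, behind the mirror.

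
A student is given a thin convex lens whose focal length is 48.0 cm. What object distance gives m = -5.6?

m = −d_i/d_o ⇒ d_i = −m·d_o.
1/f = 1/d_o + 1/d_i = 1/d_o − 1/(m·d_o) = (1 − 1/m)/d_o, so d_o = f(1 − 1/m) = (48.00)(1 − 1/(-5.6)) = 56.6 cm.

56.6 cm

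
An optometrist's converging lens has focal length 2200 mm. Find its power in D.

f = 220 cm = 2.20 m.
P = 1/f = 1/(2.20 m) = +0.455 D.

P = +0.455 D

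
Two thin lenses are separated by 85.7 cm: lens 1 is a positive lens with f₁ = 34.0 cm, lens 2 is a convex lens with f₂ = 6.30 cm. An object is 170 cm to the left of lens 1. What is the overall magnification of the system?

m = +0.0427

Lens 1: 1/d_i1 = 1/(34.0) − 1/(170) = 0.02353, so d_i1 = 42.50 cm; m₁ = −d_i1/d_o1 = -0.2500.
d_o2 = 85.7 − (42.50) = 43.20 cm.
Lens 2: 1/d_i2 = 1/(6.30) − 1/(43.20) = 0.1356, so d_i2 = 7.376 cm; m₂ = −d_i2/d_o2 = -0.1707.
m = m₁·m₂ = (-0.2500)(-0.1707) = +0.0427.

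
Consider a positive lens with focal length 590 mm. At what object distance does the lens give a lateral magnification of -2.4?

836 mm

m = −d_i/d_o ⇒ d_i = −m·d_o.
1/f = 1/d_o + 1/d_i = 1/d_o − 1/(m·d_o) = (1 − 1/m)/d_o, so d_o = f(1 − 1/m) = (590.0)(1 − 1/(-2.4)) = 836 mm.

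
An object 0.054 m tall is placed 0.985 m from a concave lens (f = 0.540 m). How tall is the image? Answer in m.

For a concave lens, f = -0.540 m.
1/d_i = 1/f − 1/d_o = 1/(-0.5400) − 1/(0.985) = -2.867, so d_i = -0.3488 m.
m = −d_i/d_o = +0.3541.
|h_i| = |m|·h_o = 0.3541 × 0.054 = 0.0191 m. The image is virtual, upright and reduced, on the same side as the object.

0.0191 m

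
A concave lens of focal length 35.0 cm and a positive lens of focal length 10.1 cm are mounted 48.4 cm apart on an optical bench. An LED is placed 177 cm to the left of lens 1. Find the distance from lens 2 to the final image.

11.6 cm

Lens 1 is diverging, so f₁ = −35.0 cm.
Lens 1: 1/d_i1 = 1/f₁ − 1/d_o1 = 1/(-35.0) − 1/(177) = -0.03422, so d_i1 = -29.22 cm.
The intermediate image is 29.22 cm to the left of lens 1 (virtual), which is 48.4 − (-29.22) = 77.62 cm to the left of lens 2, so d_o2 = +77.62 cm.
Lens 2: 1/d_i2 = 1/f₂ − 1/d_o2 = 1/(10.1) − 1/(77.62) = 0.08613, so d_i2 = 11.6 cm.
The final image is real, 11.6 cm to the right of lens 2 (overall magnification ≈ -0.025).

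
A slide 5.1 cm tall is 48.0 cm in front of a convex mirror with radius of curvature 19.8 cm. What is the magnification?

f = R/2 = 19.8/2 = 9.900 cm; for a convex mirror, f = -9.900 cm.
1/d_i = 1/f − 1/d_o = 1/(-9.900) − 1/(48.0) = -0.1218, so d_i = -8.207 cm.
m = −d_i/d_o = −(-8.207)/(48.0) = +0.171.
The image is virtual, upright and reduced, behind the mirror.

m = +0.171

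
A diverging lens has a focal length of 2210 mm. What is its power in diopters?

For a diverging lens, f = −2210 mm.
f = -221 cm = -2.21 m.
P = 1/f = 1/(-2.21 m) = -0.452 D.

P = -0.452 D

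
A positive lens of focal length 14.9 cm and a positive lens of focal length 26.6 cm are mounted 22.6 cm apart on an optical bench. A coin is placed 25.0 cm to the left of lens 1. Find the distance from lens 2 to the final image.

9.29 cm

Lens 1: 1/d_i1 = 1/f₁ − 1/d_o1 = 1/(14.9) − 1/(25.0) = 0.02711, so d_i1 = 36.88 cm.
The intermediate image is 36.88 cm to the right of lens 1, which lies 14.28 cm to the right of lens 2 — a virtual object — so d_o2 = −14.28 cm.
Lens 2: 1/d_i2 = 1/f₂ − 1/d_o2 = 1/(26.6) − 1/(-14.28) = 0.1076, so d_i2 = 9.29 cm.
The final image is real, 9.29 cm to the right of lens 2 (overall magnification ≈ -0.96).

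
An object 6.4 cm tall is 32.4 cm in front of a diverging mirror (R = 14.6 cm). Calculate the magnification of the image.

m = +0.184

f = R/2 = 14.6/2 = 7.300 cm; for a diverging mirror, f = -7.300 cm.
1/d_i = 1/f − 1/d_o = 1/(-7.300) − 1/(32.4) = -0.1679, so d_i = -5.958 cm.
m = −d_i/d_o = −(-5.958)/(32.4) = +0.184.
The image is virtual, upright and reduced, behind the mirror.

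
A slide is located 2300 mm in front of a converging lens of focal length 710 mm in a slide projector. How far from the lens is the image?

1030 mm

Lens equation: 1/d_i = 1/f − 1/d_o = 1/(710.0) − 1/(2300) = 0.001408 − 0.0004348 = 0.0009737, so d_i = 1030 mm.
The image is real, inverted and reduced, on the far side of the lens.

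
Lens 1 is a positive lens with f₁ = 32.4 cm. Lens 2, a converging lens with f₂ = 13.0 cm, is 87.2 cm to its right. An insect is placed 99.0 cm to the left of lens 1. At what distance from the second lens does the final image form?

19.5 cm

Lens 1: 1/d_i1 = 1/f₁ − 1/d_o1 = 1/(32.4) − 1/(99.0) = 0.02076, so d_i1 = 48.16 cm.
The intermediate image is 48.16 cm to the right of lens 1, which is 87.2 − (48.16) = 39.04 cm to the left of lens 2, so d_o2 = +39.04 cm.
Lens 2: 1/d_i2 = 1/f₂ − 1/d_o2 = 1/(13.0) − 1/(39.04) = 0.05131, so d_i2 = 19.5 cm.
The final image is real, 19.5 cm to the right of lens 2 (overall magnification ≈ 0.24).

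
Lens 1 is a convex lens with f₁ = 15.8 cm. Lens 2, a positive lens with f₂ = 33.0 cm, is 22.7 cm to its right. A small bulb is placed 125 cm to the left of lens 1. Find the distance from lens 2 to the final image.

Lens 1: 1/d_i1 = 1/f₁ − 1/d_o1 = 1/(15.8) − 1/(125) = 0.05529, so d_i1 = 18.09 cm.
The intermediate image is 18.09 cm to the right of lens 1, which is 22.7 − (18.09) = 4.610 cm to the left of lens 2, so d_o2 = +4.610 cm.
Lens 2: 1/d_i2 = 1/f₂ − 1/d_o2 = 1/(33.0) − 1/(4.610) = -0.1866, so d_i2 = -5.36 cm.
The final image is virtual, 5.36 cm to the left of lens 2 (overall magnification ≈ -0.17).

5.36 cm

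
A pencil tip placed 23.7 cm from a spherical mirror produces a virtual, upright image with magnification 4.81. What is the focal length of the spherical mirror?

m = −d_i/d_o ⇒ d_i = −m·d_o = −(+4.81)·(23.7) = -114.0 cm.
1/f = 1/d_o + 1/d_i = 1/(23.7) + 1/(-114.0) = 0.03342, so f = 29.9 cm.
Since f is positive, the spherical mirror is concave.

f = 29.9 cm (concave)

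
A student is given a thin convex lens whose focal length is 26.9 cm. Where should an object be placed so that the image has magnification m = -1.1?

51.4 cm

m = −d_i/d_o ⇒ d_i = −m·d_o.
1/f = 1/d_o + 1/d_i = 1/d_o − 1/(m·d_o) = (1 − 1/m)/d_o, so d_o = f(1 − 1/m) = (26.90)(1 − 1/(-1.1)) = 51.4 cm.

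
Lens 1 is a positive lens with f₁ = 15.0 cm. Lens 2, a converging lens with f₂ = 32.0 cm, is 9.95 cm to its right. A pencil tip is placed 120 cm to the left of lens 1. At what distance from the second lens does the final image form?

Lens 1: 1/d_i1 = 1/f₁ − 1/d_o1 = 1/(15.0) − 1/(120) = 0.05833, so d_i1 = 17.14 cm.
The intermediate image is 17.14 cm to the right of lens 1, which lies 7.190 cm to the right of lens 2 — a virtual object — so d_o2 = −7.190 cm.
Lens 2: 1/d_i2 = 1/f₂ − 1/d_o2 = 1/(32.0) − 1/(-7.190) = 0.1703, so d_i2 = 5.87 cm.
The final image is real, 5.87 cm to the right of lens 2 (overall magnification ≈ -0.12).

5.87 cm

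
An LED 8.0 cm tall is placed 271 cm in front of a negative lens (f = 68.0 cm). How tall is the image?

1.60 cm

For a negative lens, f = -68.0 cm.
1/d_i = 1/f − 1/d_o = 1/(-68.00) − 1/(271) = -0.01840, so d_i = -54.36 cm.
m = −d_i/d_o = +0.2006.
|h_i| = |m|·h_o = 0.2006 × 8.0 = 1.60 cm. The image is virtual, upright and reduced, on the same side as the object.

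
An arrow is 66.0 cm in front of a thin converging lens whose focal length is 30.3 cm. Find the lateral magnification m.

1/d_i = 1/f − 1/d_o = 1/(30.30) − 1/(66.0) = 0.01785, so d_i = 56.02 cm.
m = −d_i/d_o = −(56.02)/(66.0) = -0.849.
The image is real, inverted and reduced, on the far side of the lens.

m = -0.849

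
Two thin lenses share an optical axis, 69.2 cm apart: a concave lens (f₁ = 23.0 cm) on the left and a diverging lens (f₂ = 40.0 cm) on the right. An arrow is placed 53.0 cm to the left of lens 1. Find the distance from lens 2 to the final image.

27.2 cm

Lens 1 is diverging, so f₁ = −23.0 cm.
Lens 1: 1/d_i1 = 1/f₁ − 1/d_o1 = 1/(-23.0) − 1/(53.0) = -0.06235, so d_i1 = -16.04 cm.
The intermediate image is 16.04 cm to the left of lens 1 (virtual), which is 69.2 − (-16.04) = 85.24 cm to the left of lens 2, so d_o2 = +85.24 cm.
Lens 2 is diverging, so f₂ = −40.0 cm.
Lens 2: 1/d_i2 = 1/f₂ − 1/d_o2 = 1/(-40.0) − 1/(85.24) = -0.03673, so d_i2 = -27.2 cm.
The final image is virtual, 27.2 cm to the left of lens 2 (overall magnification ≈ 0.097).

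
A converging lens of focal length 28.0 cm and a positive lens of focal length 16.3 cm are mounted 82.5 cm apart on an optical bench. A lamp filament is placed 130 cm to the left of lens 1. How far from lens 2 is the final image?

25.0 cm

Lens 1: 1/d_i1 = 1/f₁ − 1/d_o1 = 1/(28.0) − 1/(130) = 0.02802, so d_i1 = 35.69 cm.
The intermediate image is 35.69 cm to the right of lens 1, which is 82.5 − (35.69) = 46.81 cm to the left of lens 2, so d_o2 = +46.81 cm.
Lens 2: 1/d_i2 = 1/f₂ − 1/d_o2 = 1/(16.3) − 1/(46.81) = 0.03999, so d_i2 = 25.0 cm.
The final image is real, 25.0 cm to the right of lens 2 (overall magnification ≈ 0.15).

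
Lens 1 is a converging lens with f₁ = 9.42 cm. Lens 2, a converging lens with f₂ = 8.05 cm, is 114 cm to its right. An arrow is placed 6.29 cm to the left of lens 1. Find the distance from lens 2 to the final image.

Lens 1: 1/d_i1 = 1/f₁ − 1/d_o1 = 1/(9.42) − 1/(6.29) = -0.05283, so d_i1 = -18.93 cm.
The intermediate image is 18.93 cm to the left of lens 1 (virtual), which is 114 − (-18.93) = 132.9 cm to the left of lens 2, so d_o2 = +132.9 cm.
Lens 2: 1/d_i2 = 1/f₂ − 1/d_o2 = 1/(8.05) − 1/(132.9) = 0.1167, so d_i2 = 8.57 cm.
The final image is real, 8.57 cm to the right of lens 2 (overall magnification ≈ -0.19).

8.57 cm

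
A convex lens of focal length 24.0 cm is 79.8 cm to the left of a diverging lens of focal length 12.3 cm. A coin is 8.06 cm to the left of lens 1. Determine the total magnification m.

m = +0.178

Lens 1: 1/d_i1 = 1/(24.0) − 1/(8.06) = -0.08240, so d_i1 = -12.14 cm; m₁ = −d_i1/d_o1 = +1.506.
d_o2 = 79.8 − (-12.14) = 91.94 cm.
f₂ = −12.3 cm (diverging).
Lens 2: 1/d_i2 = 1/(-12.3) − 1/(91.94) = -0.09218, so d_i2 = -10.85 cm; m₂ = −d_i2/d_o2 = +0.1180.
m = m₁·m₂ = (+1.506)(+0.1180) = +0.178.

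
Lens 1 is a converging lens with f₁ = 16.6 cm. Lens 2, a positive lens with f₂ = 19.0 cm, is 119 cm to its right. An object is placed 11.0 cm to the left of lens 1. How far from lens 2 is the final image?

21.7 cm

Lens 1: 1/d_i1 = 1/f₁ − 1/d_o1 = 1/(16.6) − 1/(11.0) = -0.03067, so d_i1 = -32.61 cm.
The intermediate image is 32.61 cm to the left of lens 1 (virtual), which is 119 − (-32.61) = 151.6 cm to the left of lens 2, so d_o2 = +151.6 cm.
Lens 2: 1/d_i2 = 1/f₂ − 1/d_o2 = 1/(19.0) − 1/(151.6) = 0.04604, so d_i2 = 21.7 cm.
The final image is real, 21.7 cm to the right of lens 2 (overall magnification ≈ -0.42).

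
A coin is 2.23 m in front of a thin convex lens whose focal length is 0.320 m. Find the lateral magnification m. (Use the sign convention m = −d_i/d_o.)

m = -0.168

1/d_i = 1/f − 1/d_o = 1/(0.3200) − 1/(2.23) = 2.677, so d_i = 0.3736 m.
m = −d_i/d_o = −(0.3736)/(2.23) = -0.168.
The image is real, inverted and reduced, on the far side of the lens.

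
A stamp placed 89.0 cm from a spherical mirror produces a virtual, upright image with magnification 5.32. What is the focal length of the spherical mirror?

f = 110 cm (concave)

m = −d_i/d_o ⇒ d_i = −m·d_o = −(+5.32)·(89.0) = -473.5 cm.
1/f = 1/d_o + 1/d_i = 1/(89.0) + 1/(-473.5) = 0.009124, so f = 110 cm.
Since f is positive, the spherical mirror is concave.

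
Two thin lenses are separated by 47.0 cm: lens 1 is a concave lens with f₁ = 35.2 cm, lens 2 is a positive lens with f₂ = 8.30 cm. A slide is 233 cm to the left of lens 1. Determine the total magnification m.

m = -0.0157

f₁ = −35.2 cm (diverging).
Lens 1: 1/d_i1 = 1/(-35.2) − 1/(233) = -0.03270, so d_i1 = -30.58 cm; m₁ = −d_i1/d_o1 = +0.1312.
d_o2 = 47.0 − (-30.58) = 77.58 cm.
Lens 2: 1/d_i2 = 1/(8.30) − 1/(77.58) = 0.1076, so d_i2 = 9.294 cm; m₂ = −d_i2/d_o2 = -0.1198.
m = m₁·m₂ = (+0.1312)(-0.1198) = -0.0157.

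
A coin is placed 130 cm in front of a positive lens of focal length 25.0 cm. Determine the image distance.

Lens equation: 1/q = 1/f − 1/p = 1/(25.00) − 1/(130) = 0.04000 − 0.007692 = 0.03231, so q = 31.0 cm.
The image is real, inverted and reduced, on the far side of the lens.

31.0 cm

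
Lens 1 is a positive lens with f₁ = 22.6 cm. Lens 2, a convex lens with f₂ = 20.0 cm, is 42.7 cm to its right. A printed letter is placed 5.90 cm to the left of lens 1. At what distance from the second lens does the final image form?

33.0 cm

Lens 1: 1/d_i1 = 1/f₁ − 1/d_o1 = 1/(22.6) − 1/(5.90) = -0.1252, so d_i1 = -7.984 cm.
The intermediate image is 7.984 cm to the left of lens 1 (virtual), which is 42.7 − (-7.984) = 50.68 cm to the left of lens 2, so d_o2 = +50.68 cm.
Lens 2: 1/d_i2 = 1/f₂ − 1/d_o2 = 1/(20.0) − 1/(50.68) = 0.03027, so d_i2 = 33.0 cm.
The final image is real, 33.0 cm to the right of lens 2 (overall magnification ≈ -0.88).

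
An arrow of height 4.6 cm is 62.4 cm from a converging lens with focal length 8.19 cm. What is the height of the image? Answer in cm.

1/d_i = 1/f − 1/d_o = 1/(8.190) − 1/(62.4) = 0.1061, so d_i = 9.427 cm.
m = −d_i/d_o = -0.1511.
|h_i| = |m|·h_o = 0.1511 × 4.6 = 0.695 cm. The image is real, inverted and reduced, on the far side of the lens.

0.695 cm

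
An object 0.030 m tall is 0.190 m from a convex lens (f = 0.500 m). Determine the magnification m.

1/d_i = 1/f − 1/d_o = 1/(0.5000) − 1/(0.190) = -3.263, so d_i = -0.3065 m.
m = −d_i/d_o = −(-0.3065)/(0.190) = +1.61.
The image is virtual, upright and enlarged, on the same side as the object.

m = +1.61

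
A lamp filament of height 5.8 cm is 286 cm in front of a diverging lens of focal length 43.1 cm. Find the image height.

For a diverging lens, f = -43.1 cm.
1/d_i = 1/f − 1/d_o = 1/(-43.10) − 1/(286) = -0.02670, so d_i = -37.46 cm.
m = −d_i/d_o = +0.1310.
|h_i| = |m|·h_o = 0.1310 × 5.8 = 0.760 cm. The image is virtual, upright and reduced, on the same side as the object.

0.760 cm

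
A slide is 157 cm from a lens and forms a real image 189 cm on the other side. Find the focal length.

f = 85.8 cm (converging)

Real image ⇒ d_i = +189 cm.
1/f = 1/d_o + 1/d_i = 1/(157) + 1/(189) = 0.01166, so f = 85.8 cm.
Since f is positive, the lens is converging.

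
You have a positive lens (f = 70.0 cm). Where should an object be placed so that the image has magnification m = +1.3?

16.2 cm

m = −d_i/d_o ⇒ d_i = −m·d_o.
1/f = 1/d_o + 1/d_i = 1/d_o − 1/(m·d_o) = (1 − 1/m)/d_o, so d_o = f(1 − 1/m) = (70.00)(1 − 1/(+1.3)) = 16.2 cm.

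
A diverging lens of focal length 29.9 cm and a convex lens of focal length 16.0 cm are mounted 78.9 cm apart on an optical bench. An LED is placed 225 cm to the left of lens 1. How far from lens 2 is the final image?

Lens 1 is diverging, so f₁ = −29.9 cm.
Lens 1: 1/d_i1 = 1/f₁ − 1/d_o1 = 1/(-29.9) − 1/(225) = -0.03789, so d_i1 = -26.39 cm.
The intermediate image is 26.39 cm to the left of lens 1 (virtual), which is 78.9 − (-26.39) = 105.3 cm to the left of lens 2, so d_o2 = +105.3 cm.
Lens 2: 1/d_i2 = 1/f₂ − 1/d_o2 = 1/(16.0) − 1/(105.3) = 0.05300, so d_i2 = 18.9 cm.
The final image is real, 18.9 cm to the right of lens 2 (overall magnification ≈ -0.021).

18.9 cm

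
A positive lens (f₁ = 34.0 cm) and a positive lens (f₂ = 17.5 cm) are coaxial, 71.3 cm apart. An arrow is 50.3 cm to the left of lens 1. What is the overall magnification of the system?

Lens 1: 1/d_i1 = 1/(34.0) − 1/(50.3) = 0.009531, so d_i1 = 104.9 cm; m₁ = −d_i1/d_o1 = -2.085.
d_o2 = 71.3 − (104.9) = -33.60 cm (virtual object).
Lens 2: 1/d_i2 = 1/(17.5) − 1/(-33.60) = 0.08690, so d_i2 = 11.51 cm; m₂ = −d_i2/d_o2 = +0.3425.
m = m₁·m₂ = (-2.085)(+0.3425) = -0.714.

m = -0.714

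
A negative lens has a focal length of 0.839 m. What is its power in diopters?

For a negative lens, f = −0.839 m.
P = 1/f = 1/(-0.839 m) = -1.19 D.

P = -1.19 D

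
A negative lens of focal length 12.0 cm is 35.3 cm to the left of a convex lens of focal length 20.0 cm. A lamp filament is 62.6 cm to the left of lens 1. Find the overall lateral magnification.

f₁ = −12.0 cm (diverging).
Lens 1: 1/d_i1 = 1/(-12.0) − 1/(62.6) = -0.09931, so d_i1 = -10.07 cm; m₁ = −d_i1/d_o1 = +0.1609.
d_o2 = 35.3 − (-10.07) = 45.37 cm.
Lens 2: 1/d_i2 = 1/(20.0) − 1/(45.37) = 0.02796, so d_i2 = 35.77 cm; m₂ = −d_i2/d_o2 = -0.7883.
m = m₁·m₂ = (+0.1609)(-0.7883) = -0.127.

m = -0.127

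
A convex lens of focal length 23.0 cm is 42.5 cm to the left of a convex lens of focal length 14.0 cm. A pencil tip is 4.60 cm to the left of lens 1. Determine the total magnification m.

m = -0.511

Lens 1: 1/d_i1 = 1/(23.0) − 1/(4.60) = -0.1739, so d_i1 = -5.750 cm; m₁ = −d_i1/d_o1 = +1.250.
d_o2 = 42.5 − (-5.750) = 48.25 cm.
Lens 2: 1/d_i2 = 1/(14.0) − 1/(48.25) = 0.05070, so d_i2 = 19.72 cm; m₂ = −d_i2/d_o2 = -0.4088.
m = m₁·m₂ = (+1.250)(-0.4088) = -0.511.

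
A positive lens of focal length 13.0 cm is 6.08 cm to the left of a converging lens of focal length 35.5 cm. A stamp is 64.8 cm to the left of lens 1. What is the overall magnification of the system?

m = -0.195

Lens 1: 1/d_i1 = 1/(13.0) − 1/(64.8) = 0.06149, so d_i1 = 16.26 cm; m₁ = −d_i1/d_o1 = -0.2509.
d_o2 = 6.08 − (16.26) = -10.18 cm (virtual object).
Lens 2: 1/d_i2 = 1/(35.5) − 1/(-10.18) = 0.1264, so d_i2 = 7.911 cm; m₂ = −d_i2/d_o2 = +0.7771.
m = m₁·m₂ = (-0.2509)(+0.7771) = -0.195.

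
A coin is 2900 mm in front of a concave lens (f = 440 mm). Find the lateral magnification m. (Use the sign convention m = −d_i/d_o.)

m = +0.132

For a concave lens, f = -440 mm.
1/d_i = 1/f − 1/d_o = 1/(-440.0) − 1/(2900) = -0.002618, so d_i = -382.0 mm.
m = −d_i/d_o = −(-382.0)/(2900) = +0.132.
The image is virtual, upright and reduced, on the same side as the object.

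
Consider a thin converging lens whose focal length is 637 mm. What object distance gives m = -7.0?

728 mm

m = −d_i/d_o ⇒ d_i = −m·d_o.
1/f = 1/d_o + 1/d_i = 1/d_o − 1/(m·d_o) = (1 − 1/m)/d_o, so d_o = f(1 − 1/m) = (637.0)(1 − 1/(-7.0)) = 728 mm.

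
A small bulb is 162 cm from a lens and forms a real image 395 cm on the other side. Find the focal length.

Real image ⇒ d_i = +395 cm.
1/f = 1/d_o + 1/d_i = 1/(162) + 1/(395) = 0.008704, so f = 115 cm.
Since f is positive, the lens is converging.

f = 115 cm (converging)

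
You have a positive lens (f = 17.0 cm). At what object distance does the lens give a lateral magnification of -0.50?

51.0 cm

m = −d_i/d_o ⇒ d_i = −m·d_o.
1/f = 1/d_o + 1/d_i = 1/d_o − 1/(m·d_o) = (1 − 1/m)/d_o, so d_o = f(1 − 1/m) = (17.00)(1 − 1/(-0.50)) = 51.0 cm.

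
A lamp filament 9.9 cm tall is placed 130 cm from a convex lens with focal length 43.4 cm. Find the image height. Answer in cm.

4.96 cm

1/d_i = 1/f − 1/d_o = 1/(43.40) − 1/(130) = 0.01535, so d_i = 65.15 cm.
m = −d_i/d_o = -0.5012.
|h_i| = |m|·h_o = 0.5012 × 9.9 = 4.96 cm. The image is real, inverted and reduced, on the far side of the lens.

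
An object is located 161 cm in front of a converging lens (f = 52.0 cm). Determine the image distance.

76.8 cm

Thin-lens equation: 1/v = 1/f − 1/u = 1/(52.00) − 1/(161) = 0.01923 − 0.006211 = 0.01302, so v = 76.8 cm.
The image is real, inverted and reduced, on the far side of the lens.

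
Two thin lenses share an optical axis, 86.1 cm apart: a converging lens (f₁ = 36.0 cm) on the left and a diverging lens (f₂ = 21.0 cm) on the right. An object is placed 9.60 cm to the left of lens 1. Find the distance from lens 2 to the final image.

17.3 cm

Lens 1: 1/d_i1 = 1/f₁ − 1/d_o1 = 1/(36.0) − 1/(9.60) = -0.07639, so d_i1 = -13.09 cm.
The intermediate image is 13.09 cm to the left of lens 1 (virtual), which is 86.1 − (-13.09) = 99.19 cm to the left of lens 2, so d_o2 = +99.19 cm.
Lens 2 is diverging, so f₂ = −21.0 cm.
Lens 2: 1/d_i2 = 1/f₂ − 1/d_o2 = 1/(-21.0) − 1/(99.19) = -0.05770, so d_i2 = -17.3 cm.
The final image is virtual, 17.3 cm to the left of lens 2 (overall magnification ≈ 0.24).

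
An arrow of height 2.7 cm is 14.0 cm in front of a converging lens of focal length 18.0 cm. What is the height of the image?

12.2 cm

1/d_i = 1/f − 1/d_o = 1/(18.00) − 1/(14.0) = -0.01587, so d_i = -63.00 cm.
m = −d_i/d_o = +4.500.
|h_i| = |m|·h_o = 4.500 × 2.7 = 12.2 cm. The image is virtual, upright and enlarged, on the same side as the object.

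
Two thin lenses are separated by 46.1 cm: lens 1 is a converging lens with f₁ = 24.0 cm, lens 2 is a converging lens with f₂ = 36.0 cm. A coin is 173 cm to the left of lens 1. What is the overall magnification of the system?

Lens 1: 1/d_i1 = 1/(24.0) − 1/(173) = 0.03589, so d_i1 = 27.87 cm; m₁ = −d_i1/d_o1 = -0.1611.
d_o2 = 46.1 − (27.87) = 18.23 cm.
Lens 2: 1/d_i2 = 1/(36.0) − 1/(18.23) = -0.02708, so d_i2 = -36.93 cm; m₂ = −d_i2/d_o2 = +2.026.
m = m₁·m₂ = (-0.1611)(+2.026) = -0.326.

m = -0.326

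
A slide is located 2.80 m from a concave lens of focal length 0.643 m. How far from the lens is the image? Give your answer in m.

For a concave lens, f = -0.643 m.
Thin-lens equation: 1/q = 1/f − 1/p = 1/(-0.6430) − 1/(2.80) = -1.555 − 0.3571 = -1.912, so q = -0.523 m.
The image is virtual, upright and reduced, on the same side as the object.

0.523 m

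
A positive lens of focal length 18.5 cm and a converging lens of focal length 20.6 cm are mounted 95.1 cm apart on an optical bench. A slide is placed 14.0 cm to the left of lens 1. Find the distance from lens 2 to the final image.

23.8 cm

Lens 1: 1/d_i1 = 1/f₁ − 1/d_o1 = 1/(18.5) − 1/(14.0) = -0.01737, so d_i1 = -57.56 cm.
The intermediate image is 57.56 cm to the left of lens 1 (virtual), which is 95.1 − (-57.56) = 152.7 cm to the left of lens 2, so d_o2 = +152.7 cm.
Lens 2: 1/d_i2 = 1/f₂ − 1/d_o2 = 1/(20.6) − 1/(152.7) = 0.04199, so d_i2 = 23.8 cm.
The final image is real, 23.8 cm to the right of lens 2 (overall magnification ≈ -0.64).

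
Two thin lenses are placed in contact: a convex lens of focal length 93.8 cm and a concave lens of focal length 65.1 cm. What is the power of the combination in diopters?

P₁ = 1/f₁ = 1/(0.938 m) = +1.066 D; P₂ = 1/f₂ = 1/(-0.651 m) = -1.536 D.
For thin lenses in contact, P = P₁ + P₂ = (+1.066) + (-1.536) = -0.470 D.

P = -0.470 D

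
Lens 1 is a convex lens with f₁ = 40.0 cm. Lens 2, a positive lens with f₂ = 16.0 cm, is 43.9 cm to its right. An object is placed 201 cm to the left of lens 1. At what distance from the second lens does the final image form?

Lens 1: 1/d_i1 = 1/f₁ − 1/d_o1 = 1/(40.0) − 1/(201) = 0.02002, so d_i1 = 49.94 cm.
The intermediate image is 49.94 cm to the right of lens 1, which lies 6.040 cm to the right of lens 2 — a virtual object — so d_o2 = −6.040 cm.
Lens 2: 1/d_i2 = 1/f₂ − 1/d_o2 = 1/(16.0) − 1/(-6.040) = 0.2281, so d_i2 = 4.38 cm.
The final image is real, 4.38 cm to the right of lens 2 (overall magnification ≈ -0.18).

4.38 cm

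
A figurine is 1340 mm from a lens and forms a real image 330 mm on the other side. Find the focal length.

Real image ⇒ d_i = +330 mm.
1/f = 1/d_o + 1/d_i = 1/(1340) + 1/(330) = 0.003777, so f = 265 mm.
Since f is positive, the lens is converging.

f = 265 mm (converging)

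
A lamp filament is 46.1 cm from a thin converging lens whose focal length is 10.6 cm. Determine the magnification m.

m = -0.299

1/d_i = 1/f − 1/d_o = 1/(10.60) − 1/(46.1) = 0.07265, so d_i = 13.77 cm.
m = −d_i/d_o = −(13.77)/(46.1) = -0.299.
The image is real, inverted and reduced, on the far side of the lens.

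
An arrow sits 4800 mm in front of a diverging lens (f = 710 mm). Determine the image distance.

For a diverging lens, f = -710 mm.
Thin-lens equation: 1/d_i = 1/f − 1/d_o = 1/(-710.0) − 1/(4800) = -0.001408 − 0.0002083 = -0.001617, so d_i = -619 mm.
The image is virtual, upright and reduced, on the same side as the object.

619 mm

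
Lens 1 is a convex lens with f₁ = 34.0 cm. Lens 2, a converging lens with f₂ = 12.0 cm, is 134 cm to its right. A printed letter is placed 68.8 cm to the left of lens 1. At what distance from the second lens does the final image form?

14.6 cm

Lens 1: 1/d_i1 = 1/f₁ − 1/d_o1 = 1/(34.0) − 1/(68.8) = 0.01488, so d_i1 = 67.22 cm.
The intermediate image is 67.22 cm to the right of lens 1, which is 134 − (67.22) = 66.78 cm to the left of lens 2, so d_o2 = +66.78 cm.
Lens 2: 1/d_i2 = 1/f₂ − 1/d_o2 = 1/(12.0) − 1/(66.78) = 0.06836, so d_i2 = 14.6 cm.
The final image is real, 14.6 cm to the right of lens 2 (overall magnification ≈ 0.21).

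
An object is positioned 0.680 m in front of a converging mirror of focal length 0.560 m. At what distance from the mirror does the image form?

3.17 m

Mirror equation: 1/s_i = 1/f − 1/s_o = 1/(0.5600) − 1/(0.680) = 1.786 − 1.471 = 0.3151, so s_i = 3.17 m.
The image is real, inverted and enlarged, in front of the mirror.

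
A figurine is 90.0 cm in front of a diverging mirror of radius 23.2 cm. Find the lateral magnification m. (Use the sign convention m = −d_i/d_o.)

f = R/2 = 23.2/2 = 11.60 cm; for a diverging mirror, f = -11.60 cm.
1/d_i = 1/f − 1/d_o = 1/(-11.60) − 1/(90.0) = -0.09732, so d_i = -10.28 cm.
m = −d_i/d_o = −(-10.28)/(90.0) = +0.114.
The image is virtual, upright and reduced, behind the mirror.

m = +0.114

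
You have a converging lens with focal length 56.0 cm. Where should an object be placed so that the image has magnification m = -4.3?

69.0 cm

m = −d_i/d_o ⇒ d_i = −m·d_o.
1/f = 1/d_o + 1/d_i = 1/d_o − 1/(m·d_o) = (1 − 1/m)/d_o, so d_o = f(1 − 1/m) = (56.00)(1 − 1/(-4.3)) = 69.0 cm.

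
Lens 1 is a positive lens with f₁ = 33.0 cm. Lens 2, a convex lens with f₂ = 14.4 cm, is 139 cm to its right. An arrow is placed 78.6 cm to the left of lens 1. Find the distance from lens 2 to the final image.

17.5 cm

Lens 1: 1/d_i1 = 1/f₁ − 1/d_o1 = 1/(33.0) − 1/(78.6) = 0.01758, so d_i1 = 56.88 cm.
The intermediate image is 56.88 cm to the right of lens 1, which is 139 − (56.88) = 82.12 cm to the left of lens 2, so d_o2 = +82.12 cm.
Lens 2: 1/d_i2 = 1/f₂ − 1/d_o2 = 1/(14.4) − 1/(82.12) = 0.05727, so d_i2 = 17.5 cm.
The final image is real, 17.5 cm to the right of lens 2 (overall magnification ≈ 0.15).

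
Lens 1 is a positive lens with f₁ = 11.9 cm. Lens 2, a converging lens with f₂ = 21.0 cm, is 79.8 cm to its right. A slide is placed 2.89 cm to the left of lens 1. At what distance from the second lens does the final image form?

28.0 cm

Lens 1: 1/d_i1 = 1/f₁ − 1/d_o1 = 1/(11.9) − 1/(2.89) = -0.2620, so d_i1 = -3.817 cm.
The intermediate image is 3.817 cm to the left of lens 1 (virtual), which is 79.8 − (-3.817) = 83.62 cm to the left of lens 2, so d_o2 = +83.62 cm.
Lens 2: 1/d_i2 = 1/f₂ − 1/d_o2 = 1/(21.0) − 1/(83.62) = 0.03566, so d_i2 = 28.0 cm.
The final image is real, 28.0 cm to the right of lens 2 (overall magnification ≈ -0.44).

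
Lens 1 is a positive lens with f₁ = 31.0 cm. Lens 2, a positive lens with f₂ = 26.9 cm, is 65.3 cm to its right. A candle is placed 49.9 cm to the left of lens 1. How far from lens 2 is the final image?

10.2 cm

Lens 1: 1/d_i1 = 1/f₁ − 1/d_o1 = 1/(31.0) − 1/(49.9) = 0.01222, so d_i1 = 81.85 cm.
The intermediate image is 81.85 cm to the right of lens 1, which lies 16.55 cm to the right of lens 2 — a virtual object — so d_o2 = −16.55 cm.
Lens 2: 1/d_i2 = 1/f₂ − 1/d_o2 = 1/(26.9) − 1/(-16.55) = 0.09760, so d_i2 = 10.2 cm.
The final image is real, 10.2 cm to the right of lens 2 (overall magnification ≈ -1.0).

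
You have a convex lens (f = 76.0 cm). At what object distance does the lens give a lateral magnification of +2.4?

44.3 cm

m = −d_i/d_o ⇒ d_i = −m·d_o.
1/f = 1/d_o + 1/d_i = 1/d_o − 1/(m·d_o) = (1 − 1/m)/d_o, so d_o = f(1 − 1/m) = (76.00)(1 − 1/(+2.4)) = 44.3 cm.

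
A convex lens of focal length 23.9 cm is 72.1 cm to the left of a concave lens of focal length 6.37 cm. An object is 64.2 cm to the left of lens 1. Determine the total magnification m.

m = -0.0935

Lens 1: 1/d_i1 = 1/(23.9) − 1/(64.2) = 0.02626, so d_i1 = 38.07 cm; m₁ = −d_i1/d_o1 = -0.5930.
d_o2 = 72.1 − (38.07) = 34.03 cm.
f₂ = −6.37 cm (diverging).
Lens 2: 1/d_i2 = 1/(-6.37) − 1/(34.03) = -0.1864, so d_i2 = -5.366 cm; m₂ = −d_i2/d_o2 = +0.1577.
m = m₁·m₂ = (-0.5930)(+0.1577) = -0.0935.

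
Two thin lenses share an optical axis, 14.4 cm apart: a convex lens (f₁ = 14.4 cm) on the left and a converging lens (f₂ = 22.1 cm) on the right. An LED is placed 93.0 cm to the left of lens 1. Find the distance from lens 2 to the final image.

2.36 cm

Lens 1: 1/d_i1 = 1/f₁ − 1/d_o1 = 1/(14.4) − 1/(93.0) = 0.05869, so d_i1 = 17.04 cm.
The intermediate image is 17.04 cm to the right of lens 1, which lies 2.640 cm to the right of lens 2 — a virtual object — so d_o2 = −2.640 cm.
Lens 2: 1/d_i2 = 1/f₂ − 1/d_o2 = 1/(22.1) − 1/(-2.640) = 0.4240, so d_i2 = 2.36 cm.
The final image is real, 2.36 cm to the right of lens 2 (overall magnification ≈ -0.16).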